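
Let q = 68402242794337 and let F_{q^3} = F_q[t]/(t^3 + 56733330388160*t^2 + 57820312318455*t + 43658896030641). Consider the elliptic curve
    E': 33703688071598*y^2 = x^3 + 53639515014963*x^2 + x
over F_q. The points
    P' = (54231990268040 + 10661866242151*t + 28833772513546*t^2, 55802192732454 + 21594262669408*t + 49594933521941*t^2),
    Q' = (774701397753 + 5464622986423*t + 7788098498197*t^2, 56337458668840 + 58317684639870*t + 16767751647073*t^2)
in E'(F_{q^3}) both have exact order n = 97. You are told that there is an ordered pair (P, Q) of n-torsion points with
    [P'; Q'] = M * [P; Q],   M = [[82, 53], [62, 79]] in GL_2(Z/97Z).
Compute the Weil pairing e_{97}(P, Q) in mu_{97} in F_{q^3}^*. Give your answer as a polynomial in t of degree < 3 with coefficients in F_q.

6854380135601 + 50521338071640*t + 37034551008956*t^2

Under M = [[82,53],[62,79]] in GL_2(Z/97), e_{97}(P',Q') = e_{97}(P,Q)^(82*79-53*62 mod 97).
Inverting 88 mod 97: 43. Thus e_{97}(P,Q) = e(P',Q')^{43}.
Montgomery->Weierstrass: x_W = 15055484723529*x+45321119746836, y_W=15055484723529*y on F_{68402242794337}; lands on y^2=x^3+58473039055638*x+56622901248468.
Run Miller on y^2=x^3+58473039055638*x+56622901248468 over F_{68402242794337}: ladder 1100001 (7 bits); e = f_P(D_Q)/f_Q(D_P).
Result: e(P',Q') = 64588609326849 + 57745768878719*t + 24090870313950*t^2.
Raise to 43: e(P,Q) = 6854380135601 + 50521338071640*t + 37034551008956*t^2 in mu_{97}.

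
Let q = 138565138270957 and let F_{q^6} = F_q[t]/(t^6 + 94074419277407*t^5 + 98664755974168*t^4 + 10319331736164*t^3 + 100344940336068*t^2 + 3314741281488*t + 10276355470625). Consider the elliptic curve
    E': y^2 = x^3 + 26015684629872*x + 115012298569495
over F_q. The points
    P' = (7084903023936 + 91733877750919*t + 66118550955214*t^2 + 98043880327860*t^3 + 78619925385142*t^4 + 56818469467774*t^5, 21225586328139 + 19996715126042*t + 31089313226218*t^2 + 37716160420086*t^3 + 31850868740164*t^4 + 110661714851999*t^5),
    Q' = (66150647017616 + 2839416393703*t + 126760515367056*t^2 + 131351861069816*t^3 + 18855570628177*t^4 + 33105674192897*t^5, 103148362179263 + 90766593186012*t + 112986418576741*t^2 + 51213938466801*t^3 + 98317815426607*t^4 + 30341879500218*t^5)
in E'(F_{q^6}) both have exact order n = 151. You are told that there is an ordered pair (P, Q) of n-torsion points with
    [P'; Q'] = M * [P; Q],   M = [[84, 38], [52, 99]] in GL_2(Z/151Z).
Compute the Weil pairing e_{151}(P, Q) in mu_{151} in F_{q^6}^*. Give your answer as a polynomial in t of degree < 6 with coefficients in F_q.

21043765559889 + 124930962929035*t + 128984538607096*t^2 + 127869994000865*t^3 + 3924978030340*t^4 + 14097891463009*t^5

Since e_{151}(P,P)=e_{151}(Q,Q)=1 and e_{151}(Q,P)=e_{151}(P,Q)^{-1}, expanding e_{151}(84*P + 38*Q,52*P + 99*Q) leaves e(P,Q)^det(M).
84*99 - 38*52 = 6340; reduced mod 151: det = 149, inverse 75.
n = 151 = (10010111)_2 (8 bits, wt 5); accumulate f_{151,P'}(Q'+S)/f_{151,P'}(S) along the 7-step ladder.
So e_{151}(P',Q') = 64708371118580 + 10757257076964*t + 26135180409161*t^2 + 114535295876417*t^3 + 30075468454453*t^4 + 123703056287416*t^5.
(64708371118580 + 10757257076964*t + 26135180409161*t^2 + 114535295876417*t^3 + 30075468454453*t^4 + 123703056287416*t^5)^{75} mod (138565138270957,f) = 21043765559889 + 124930962929035*t + 128984538607096*t^2 + 127869994000865*t^3 + 3924978030340*t^4 + 14097891463009*t^5.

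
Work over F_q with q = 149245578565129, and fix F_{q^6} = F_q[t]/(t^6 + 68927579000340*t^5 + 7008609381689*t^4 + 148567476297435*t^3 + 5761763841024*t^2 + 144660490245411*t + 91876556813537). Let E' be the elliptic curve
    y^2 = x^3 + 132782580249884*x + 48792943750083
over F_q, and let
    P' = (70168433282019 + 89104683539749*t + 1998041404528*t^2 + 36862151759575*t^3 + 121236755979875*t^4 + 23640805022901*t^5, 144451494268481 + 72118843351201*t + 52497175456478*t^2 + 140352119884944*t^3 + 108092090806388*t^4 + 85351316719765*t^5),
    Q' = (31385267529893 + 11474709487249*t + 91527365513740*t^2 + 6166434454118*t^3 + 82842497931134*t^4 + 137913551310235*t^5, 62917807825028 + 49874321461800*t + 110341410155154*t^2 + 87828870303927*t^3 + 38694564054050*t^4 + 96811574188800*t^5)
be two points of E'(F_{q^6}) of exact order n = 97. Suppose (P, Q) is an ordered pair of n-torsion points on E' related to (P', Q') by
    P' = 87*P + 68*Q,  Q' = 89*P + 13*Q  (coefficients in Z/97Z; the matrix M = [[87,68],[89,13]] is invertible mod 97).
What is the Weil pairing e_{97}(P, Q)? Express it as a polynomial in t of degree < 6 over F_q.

Alternating bilinearity on E[97] (values in mu_{97} in F_{149245578565129^6}) gives e(P',Q') = e(P,Q)^det(M).
Inverting 26 mod 97: 56. Thus e_{97}(P,Q) = e(P',Q')^{56}.
Miller loop for e_{97} over F_{149245578565129^6}: bits of 97 = 1100001; 6 double steps + 2 add steps, l/v at each.
Miller gives e_{97}(P',Q') = 112293175442956 + 48701514993121*t + 111622999724954*t^2 + 27855717098184*t^3 + 113381336776927*t^4 + 58489687970999*t^5 in F_{149245578565129^6}.
Raise to 56: e(P,Q) = 85503938276779 + 59256165796771*t + 110259190561521*t^2 + 31091594525008*t^3 + 148189870634723*t^4 + 89617384999893*t^5 in mu_{97}.

85503938276779 + 59256165796771*t + 110259190561521*t^2 + 31091594525008*t^3 + 148189870634723*t^4 + 89617384999893*t^5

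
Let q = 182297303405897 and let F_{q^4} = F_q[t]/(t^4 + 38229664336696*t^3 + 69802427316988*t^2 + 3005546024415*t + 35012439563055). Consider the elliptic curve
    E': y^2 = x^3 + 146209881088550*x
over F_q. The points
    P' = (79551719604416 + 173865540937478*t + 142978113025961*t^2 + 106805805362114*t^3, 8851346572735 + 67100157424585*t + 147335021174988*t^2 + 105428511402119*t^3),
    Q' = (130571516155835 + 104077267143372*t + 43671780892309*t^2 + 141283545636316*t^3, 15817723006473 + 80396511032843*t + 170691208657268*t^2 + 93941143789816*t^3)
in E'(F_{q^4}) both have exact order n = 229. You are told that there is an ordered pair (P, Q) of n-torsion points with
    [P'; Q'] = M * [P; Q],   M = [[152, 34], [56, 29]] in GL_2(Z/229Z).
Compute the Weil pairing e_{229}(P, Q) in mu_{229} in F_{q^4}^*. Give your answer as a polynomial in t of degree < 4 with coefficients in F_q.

e_{229}(aP+bQ,cP+dQ) = e_{229}(P,Q)^(ad-bc); with (a,b,c,d)=(152,34,56,29) this gives the det-229 law.
det(M) mod 229 = 214; its inverse in (Z/229)^* is 61 (check: 214*61 mod 229 = 1).
Miller loop for e_{229} over F_{182297303405897^4}: bits of 229 = 11100101; 7 double steps + 4 add steps, l/v at each.
Result: e(P',Q') = 93923051800437 + 33958847661485*t + 96724269432433*t^2 + 5614946210123*t^3.
Raise to 61: e(P,Q) = 23694799552594 + 149803204413157*t + 180617152485261*t^2 + 57780290982940*t^3 in mu_{229}.

23694799552594 + 149803204413157*t + 180617152485261*t^2 + 57780290982940*t^3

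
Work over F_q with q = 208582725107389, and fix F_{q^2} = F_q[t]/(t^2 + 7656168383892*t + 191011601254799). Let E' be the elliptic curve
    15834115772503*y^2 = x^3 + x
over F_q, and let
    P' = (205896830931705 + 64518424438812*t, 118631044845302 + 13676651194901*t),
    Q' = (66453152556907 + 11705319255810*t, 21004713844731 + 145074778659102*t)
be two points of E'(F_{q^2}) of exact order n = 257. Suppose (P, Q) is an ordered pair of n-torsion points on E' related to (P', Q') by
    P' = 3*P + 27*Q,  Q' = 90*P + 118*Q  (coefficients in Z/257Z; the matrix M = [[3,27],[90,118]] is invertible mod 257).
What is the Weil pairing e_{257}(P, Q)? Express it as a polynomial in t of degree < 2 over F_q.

The 257-Weil pairing on E[257] over F_{208582725107389} is alternating-bilinear: e_{257}(P',Q') = e_{257}(P,Q)^det(M).
det(M) mod 257 = 237; its inverse in (Z/257)^* is 167 (check: 237*167 mod 257 = 1).
Montgomery->Weierstrass: x_W = 27034616306658*x, y_W=27034616306658*y on F_{208582725107389}; lands on y^2=x^3+92575002634764*x.
n = 257 = (100000001)_2 (9 bits, wt 2); accumulate f_{257,P'}(Q'+S)/f_{257,P'}(S) along the 8-step ladder.
f_P(D_Q)/f_Q(D_P) = 159511973703080 + 113149344650197*t.
Finally e_{257}(P,Q) = 146161624272256 + 103035316549992*t.

146161624272256 + 103035316549992*t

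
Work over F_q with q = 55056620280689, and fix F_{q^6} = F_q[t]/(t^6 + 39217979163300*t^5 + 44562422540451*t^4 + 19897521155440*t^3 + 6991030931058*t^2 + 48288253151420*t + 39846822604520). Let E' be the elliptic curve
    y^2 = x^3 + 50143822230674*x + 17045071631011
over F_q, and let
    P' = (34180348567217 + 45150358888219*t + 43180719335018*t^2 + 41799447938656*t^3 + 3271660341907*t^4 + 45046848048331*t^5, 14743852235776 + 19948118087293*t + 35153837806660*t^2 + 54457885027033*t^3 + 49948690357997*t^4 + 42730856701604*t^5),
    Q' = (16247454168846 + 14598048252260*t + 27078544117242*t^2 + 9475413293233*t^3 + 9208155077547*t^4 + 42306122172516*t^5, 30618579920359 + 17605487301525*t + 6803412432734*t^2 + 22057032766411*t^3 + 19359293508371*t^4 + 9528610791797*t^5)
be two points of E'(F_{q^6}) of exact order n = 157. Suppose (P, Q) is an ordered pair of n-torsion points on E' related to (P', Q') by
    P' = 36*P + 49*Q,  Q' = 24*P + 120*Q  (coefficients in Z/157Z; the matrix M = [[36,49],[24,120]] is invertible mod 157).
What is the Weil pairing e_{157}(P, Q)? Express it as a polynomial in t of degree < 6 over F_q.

Since e_{157}(P,P)=e_{157}(Q,Q)=1 and e_{157}(Q,P)=e_{157}(P,Q)^{-1}, expanding e_{157}(36*P + 49*Q,24*P + 120*Q) leaves e(P,Q)^det(M).
Inverting 4 mod 157: 118. Thus e_{157}(P,Q) = e(P',Q')^{118}.
Run Miller on y^2=x^3+50143822230674*x+17045071631011 over F_{55056620280689}: ladder 10011101 (8 bits); e = f_P(D_Q)/f_Q(D_P).
So e_{157}(P',Q') = 24377584558167 + 16351784954307*t + 51377943205840*t^2 + 43499166310479*t^3 + 34603191764586*t^4 + 23587141966434*t^5.
Hence e(P,Q) = 30285154903085 + 46894978145996*t + 41397697049*t^2 + 19807267757658*t^3 + 12766810253474*t^4 + 37533170899109*t^5 in F_{55056620280689^6}^*.

30285154903085 + 46894978145996*t + 41397697049*t^2 + 19807267757658*t^3 + 12766810253474*t^4 + 37533170899109*t^5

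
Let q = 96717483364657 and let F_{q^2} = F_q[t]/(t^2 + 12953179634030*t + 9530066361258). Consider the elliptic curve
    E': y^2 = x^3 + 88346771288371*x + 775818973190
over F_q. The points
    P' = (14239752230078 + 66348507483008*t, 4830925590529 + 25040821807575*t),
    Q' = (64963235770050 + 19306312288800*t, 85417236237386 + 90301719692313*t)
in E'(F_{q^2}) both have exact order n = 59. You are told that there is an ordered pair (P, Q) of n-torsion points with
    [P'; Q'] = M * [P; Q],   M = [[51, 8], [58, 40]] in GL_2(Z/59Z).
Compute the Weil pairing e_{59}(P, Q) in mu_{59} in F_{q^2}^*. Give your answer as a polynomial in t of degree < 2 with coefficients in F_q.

The 59-Weil pairing on E[59] over F_{96717483364657} is alternating-bilinear: e_{59}(P',Q') = e_{59}(P,Q)^det(M).
Inverting 42 mod 59: 52. Thus e_{59}(P,Q) = e(P',Q')^{52}.
6-bit Miller (111011) on E'/F_{96717483364657} with a'=88346771288371, b'=775818973190: accumulate tangent/chord ratios at Q'+S and P'+S'.
f_P(D_Q)/f_Q(D_P) = 255625963574 + 12658736551274*t.
Raise to 52: e(P,Q) = 47811072458745 + 20790490464558*t in mu_{59}.

47811072458745 + 20790490464558*t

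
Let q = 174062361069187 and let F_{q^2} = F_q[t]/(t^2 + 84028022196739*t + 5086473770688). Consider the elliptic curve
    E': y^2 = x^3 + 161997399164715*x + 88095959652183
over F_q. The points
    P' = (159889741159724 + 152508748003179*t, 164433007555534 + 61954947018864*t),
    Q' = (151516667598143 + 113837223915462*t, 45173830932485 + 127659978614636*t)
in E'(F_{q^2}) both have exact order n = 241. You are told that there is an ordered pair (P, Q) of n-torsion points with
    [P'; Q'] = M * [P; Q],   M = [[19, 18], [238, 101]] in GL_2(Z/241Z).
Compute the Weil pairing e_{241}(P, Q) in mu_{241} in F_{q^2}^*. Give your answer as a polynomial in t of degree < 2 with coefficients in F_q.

32114337372718 + 85781068444446*t

Under M = [[19,18],[238,101]] in GL_2(Z/241), e_{241}(P',Q') = e_{241}(P,Q)^(19*101-18*238 mod 241).
So e_{241}(P,Q) = e_{241}(P',Q')^{75}, since 45*75 = 1 mod 241.
Miller loop for e_{241} over F_{174062361069187^2}: bits of 241 = 11110001; 7 double steps + 4 add steps, l/v at each.
e_{241}(P',Q') = 91099821623490 + 50318296414992*t.
Hence e(P,Q) = 32114337372718 + 85781068444446*t in F_{174062361069187^2}^*.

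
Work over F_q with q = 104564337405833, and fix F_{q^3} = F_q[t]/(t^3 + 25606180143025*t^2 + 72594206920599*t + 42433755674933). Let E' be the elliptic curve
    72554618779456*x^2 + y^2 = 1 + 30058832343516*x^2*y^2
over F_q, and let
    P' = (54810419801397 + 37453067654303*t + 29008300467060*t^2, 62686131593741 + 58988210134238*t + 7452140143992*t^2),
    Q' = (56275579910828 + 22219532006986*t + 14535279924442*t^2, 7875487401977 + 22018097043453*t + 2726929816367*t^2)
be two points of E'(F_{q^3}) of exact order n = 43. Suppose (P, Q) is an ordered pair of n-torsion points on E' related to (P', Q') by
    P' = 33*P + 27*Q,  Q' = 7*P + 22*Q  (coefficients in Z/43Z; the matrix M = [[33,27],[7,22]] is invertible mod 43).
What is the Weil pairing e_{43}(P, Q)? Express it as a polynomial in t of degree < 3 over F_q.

Alternating bilinearity on E[43] (values in mu_{43} in F_{104564337405833^3}) gives e(P',Q') = e(P,Q)^det(M).
det(M) mod 43 = 21; its inverse in (Z/43)^* is 41 (check: 21*41 mod 43 = 1).
Edwards->Montgomery: u=(1+y)/(1-y), v=u/x -> 96122100973754v^2=u^3+57801593925594u^2+u; then x_W=10623946608985u+86811800124384: y^2=x^3+5570530072517*x+94843952134263.
Miller loop for e_{43} over F_{104564337405833^3}: bits of 43 = 101011; 5 double steps + 3 add steps, l/v at each.
f_P(D_Q)/f_Q(D_P) = 79117631965767 + 23040516006500*t + 89718945906208*t^2.
e_{43}(P,Q) = (79117631965767 + 23040516006500*t + 89718945906208*t^2)^{41} = 48037965678156 + 76939888179077*t + 84333820489549*t^2.

48037965678156 + 76939888179077*t + 84333820489549*t^2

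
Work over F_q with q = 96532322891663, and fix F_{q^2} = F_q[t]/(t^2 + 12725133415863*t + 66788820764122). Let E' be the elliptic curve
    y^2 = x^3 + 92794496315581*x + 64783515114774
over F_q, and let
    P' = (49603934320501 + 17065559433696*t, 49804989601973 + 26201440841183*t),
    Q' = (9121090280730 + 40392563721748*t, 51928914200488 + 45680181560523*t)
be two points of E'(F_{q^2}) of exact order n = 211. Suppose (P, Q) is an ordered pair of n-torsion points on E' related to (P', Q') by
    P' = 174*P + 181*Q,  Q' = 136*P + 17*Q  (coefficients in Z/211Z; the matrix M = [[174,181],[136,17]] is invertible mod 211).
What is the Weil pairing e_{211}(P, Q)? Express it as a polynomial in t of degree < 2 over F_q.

Since e_{211}(P,P)=e_{211}(Q,Q)=1 and e_{211}(Q,P)=e_{211}(P,Q)^{-1}, expanding e_{211}(174*P + 181*Q,136*P + 17*Q) leaves e(P,Q)^det(M).
Hence e(P,Q) = e(P',Q')^{166} where 166 = 75^{-1} mod 211.
n = 211 = (11010011)_2 (8 bits, wt 5); accumulate f_{211,P'}(Q'+S)/f_{211,P'}(S) along the 7-step ladder.
So e_{211}(P',Q') = 79852223324528 + 28105124838515*t.
Thus e_{211}(P,Q) = 1404355558999 + 20994698648325*t.

1404355558999 + 20994698648325*t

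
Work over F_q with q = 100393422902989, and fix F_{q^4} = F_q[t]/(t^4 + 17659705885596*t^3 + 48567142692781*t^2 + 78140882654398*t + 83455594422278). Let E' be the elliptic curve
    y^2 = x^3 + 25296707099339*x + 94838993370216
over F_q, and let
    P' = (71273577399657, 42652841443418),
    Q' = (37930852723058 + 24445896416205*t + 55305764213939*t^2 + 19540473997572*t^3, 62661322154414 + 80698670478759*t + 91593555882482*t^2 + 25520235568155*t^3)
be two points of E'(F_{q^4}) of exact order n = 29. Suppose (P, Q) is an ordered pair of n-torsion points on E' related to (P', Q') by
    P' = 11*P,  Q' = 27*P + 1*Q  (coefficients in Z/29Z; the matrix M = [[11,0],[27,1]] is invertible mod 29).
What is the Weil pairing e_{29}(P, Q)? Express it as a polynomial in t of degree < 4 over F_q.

7867155715753 + 43575936972390*t + 49489959504925*t^2 + 40001584176310*t^3

The 29-Weil pairing on E[29] over F_{100393422902989} is alternating-bilinear: e_{29}(P',Q') = e_{29}(P,Q)^det(M).
det M = 11*1 - 0*27 = 11 = 11 (mod 29); 11^{-1} = 8 (mod 29).
n = 29 = (11101)_2 (5 bits, wt 4); accumulate f_{29,P'}(Q'+S)/f_{29,P'}(S) along the 4-step ladder.
f_P(D_Q)/f_Q(D_P) = 5451872104566 + 73717017130388*t + 89676276290175*t^2 + 18148229678252*t^3.
Raise to 8: e(P,Q) = 7867155715753 + 43575936972390*t + 49489959504925*t^2 + 40001584176310*t^3 in mu_{29}.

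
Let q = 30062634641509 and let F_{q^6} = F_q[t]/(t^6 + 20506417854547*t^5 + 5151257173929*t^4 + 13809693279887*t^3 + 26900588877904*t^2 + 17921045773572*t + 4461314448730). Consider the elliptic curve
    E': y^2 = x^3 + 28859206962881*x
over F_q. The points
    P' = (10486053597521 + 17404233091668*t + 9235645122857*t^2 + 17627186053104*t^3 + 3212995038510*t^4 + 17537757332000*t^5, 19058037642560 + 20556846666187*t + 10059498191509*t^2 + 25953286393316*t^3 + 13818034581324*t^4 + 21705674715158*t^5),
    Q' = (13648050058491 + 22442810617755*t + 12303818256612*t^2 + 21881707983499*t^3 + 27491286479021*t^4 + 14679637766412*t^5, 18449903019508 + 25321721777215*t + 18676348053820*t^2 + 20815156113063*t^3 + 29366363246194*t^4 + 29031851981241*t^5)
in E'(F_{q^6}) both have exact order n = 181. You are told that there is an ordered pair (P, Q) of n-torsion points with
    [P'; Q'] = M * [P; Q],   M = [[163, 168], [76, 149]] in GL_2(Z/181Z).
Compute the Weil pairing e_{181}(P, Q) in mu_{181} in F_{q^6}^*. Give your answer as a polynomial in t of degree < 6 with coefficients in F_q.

5891116936199 + 24424776293604*t + 18453049854066*t^2 + 11071536524889*t^3 + 19083675489175*t^4 + 18418358502488*t^5

The 181-Weil pairing on E[181] over F_{30062634641509} is alternating-bilinear: e_{181}(P',Q') = e_{181}(P,Q)^det(M).
So e_{181}(P,Q) = e_{181}(P',Q')^{142}, since 116*142 = 1 mod 181.
8-bit Miller (10110101) on E'/F_{30062634641509} with a'=28859206962881, b'=0: accumulate tangent/chord ratios at Q'+S and P'+S'.
f_P(D_Q)/f_Q(D_P) = 16027691817406 + 17342929660433*t + 5491646721937*t^2 + 4377540380258*t^3 + 19767105634814*t^4 + 29533045912698*t^5.
Hence e(P,Q) = 5891116936199 + 24424776293604*t + 18453049854066*t^2 + 11071536524889*t^3 + 19083675489175*t^4 + 18418358502488*t^5 in F_{30062634641509^6}^*.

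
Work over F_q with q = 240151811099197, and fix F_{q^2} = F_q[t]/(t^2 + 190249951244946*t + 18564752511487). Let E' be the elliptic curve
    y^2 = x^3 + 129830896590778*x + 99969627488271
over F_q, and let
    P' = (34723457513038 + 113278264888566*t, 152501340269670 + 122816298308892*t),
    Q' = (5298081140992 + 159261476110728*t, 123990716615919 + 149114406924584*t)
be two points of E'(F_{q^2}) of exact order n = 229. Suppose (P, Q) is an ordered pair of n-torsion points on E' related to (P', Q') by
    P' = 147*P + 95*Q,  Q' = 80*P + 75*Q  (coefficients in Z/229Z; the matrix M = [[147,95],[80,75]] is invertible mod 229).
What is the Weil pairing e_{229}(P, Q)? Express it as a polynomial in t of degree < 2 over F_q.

e_{229}(aP+bQ,cP+dQ) = e_{229}(P,Q)^(ad-bc); with (a,b,c,d)=(147,95,80,75) this gives the det-229 law.
Inverting 219 mod 229: 206. Thus e_{229}(P,Q) = e(P',Q')^{206}.
Build f_{229,P'} and f_{229,Q'} via the 8-bit ladder of 229=11100101_2; evaluate at shifted divisors; quotient in F_{240151811099197^2}.
Miller gives e_{229}(P',Q') = 149907145858596 + 57902652890459*t in F_{240151811099197^2}.
Hence e(P,Q) = 91164649112403 + 90492212733667*t in F_{240151811099197^2}^*.

91164649112403 + 90492212733667*t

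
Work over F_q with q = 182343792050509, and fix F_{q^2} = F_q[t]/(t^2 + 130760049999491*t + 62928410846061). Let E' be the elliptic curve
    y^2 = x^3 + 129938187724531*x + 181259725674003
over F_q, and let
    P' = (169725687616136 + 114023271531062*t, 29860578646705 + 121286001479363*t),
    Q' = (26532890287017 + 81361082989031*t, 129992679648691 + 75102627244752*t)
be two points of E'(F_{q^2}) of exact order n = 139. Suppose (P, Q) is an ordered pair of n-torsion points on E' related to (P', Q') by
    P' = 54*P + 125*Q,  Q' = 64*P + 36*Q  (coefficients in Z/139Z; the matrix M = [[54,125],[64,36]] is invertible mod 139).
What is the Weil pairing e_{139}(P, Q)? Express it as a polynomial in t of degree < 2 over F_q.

e_{139} is bilinear + alternating on E[139], so e_{139}(54*P + 125*Q, 64*P + 36*Q) = e_{139}(P,Q)^(54*36-125*64).
54*36 - 125*64 = -6056; reduced mod 139: det = 60, inverse 95.
Miller loop for e_{139} over F_{182343792050509^2}: bits of 139 = 10001011; 7 double steps + 3 add steps, l/v at each.
f_P(D_Q)/f_Q(D_P) = 59991278474594 + 165803070659246*t.
Hence e(P,Q) = 88548874306445 + 149041331382341*t in F_{182343792050509^2}^*.

88548874306445 + 149041331382341*t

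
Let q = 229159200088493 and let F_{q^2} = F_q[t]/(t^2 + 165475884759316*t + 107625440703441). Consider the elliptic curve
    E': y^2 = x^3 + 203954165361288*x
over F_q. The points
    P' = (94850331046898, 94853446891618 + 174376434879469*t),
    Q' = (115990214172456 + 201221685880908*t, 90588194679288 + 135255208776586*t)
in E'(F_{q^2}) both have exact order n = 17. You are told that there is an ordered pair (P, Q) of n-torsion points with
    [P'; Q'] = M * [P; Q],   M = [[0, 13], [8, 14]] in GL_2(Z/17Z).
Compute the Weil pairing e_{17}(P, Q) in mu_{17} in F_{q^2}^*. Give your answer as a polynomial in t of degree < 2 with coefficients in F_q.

e_{17} is bilinear + alternating on E[17], so e_{17}(13*Q, 8*P + 14*Q) = e_{17}(P,Q)^(0*14-13*8).
0*14 - 13*8 = -104; reduced mod 17: det = 15, inverse 8.
5-bit Miller (10001) on E'/F_{229159200088493} with a'=203954165361288, b'=0: accumulate tangent/chord ratios at Q'+S and P'+S'.
e_{17}(P',Q') = 29127262511930 + 158849088693501*t.
e_{17}(P,Q) = (29127262511930 + 158849088693501*t)^{8} = 118906741353367 + 203417488400869*t.

118906741353367 + 203417488400869*t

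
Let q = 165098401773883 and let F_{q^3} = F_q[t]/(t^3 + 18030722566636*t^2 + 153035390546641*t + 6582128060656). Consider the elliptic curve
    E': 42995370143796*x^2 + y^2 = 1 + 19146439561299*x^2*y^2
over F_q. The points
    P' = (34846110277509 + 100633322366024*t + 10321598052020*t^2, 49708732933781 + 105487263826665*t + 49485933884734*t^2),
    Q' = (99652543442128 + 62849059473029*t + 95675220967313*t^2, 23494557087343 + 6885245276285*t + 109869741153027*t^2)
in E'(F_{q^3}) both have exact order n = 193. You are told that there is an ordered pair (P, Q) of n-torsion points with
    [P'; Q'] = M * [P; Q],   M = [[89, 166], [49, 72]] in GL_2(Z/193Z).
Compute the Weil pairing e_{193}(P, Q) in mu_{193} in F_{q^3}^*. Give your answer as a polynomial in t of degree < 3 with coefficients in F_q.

Since e_{193}(P,P)=e_{193}(Q,Q)=1 and e_{193}(Q,P)=e_{193}(P,Q)^{-1}, expanding e_{193}(89*P + 166*Q,49*P + 72*Q) leaves e(P,Q)^det(M).
Inverting 11 mod 193: 158. Thus e_{193}(P,Q) = e(P',Q')^{158}.
Map (x,y)_Ed via u=(1+y)/(1-y), v=(1+y)/((1-y)x) to Montgomery A=61793328089512,B=91479478969781; then to (a',b')=(86339990463260,19048984951195).
8-bit Miller (11000001) on E'/F_{165098401773883} with a'=86339990463260, b'=19048984951195: accumulate tangent/chord ratios at Q'+S and P'+S'.
So e_{193}(P',Q') = 115378988968317 + 54414326864881*t + 16791305957325*t^2.
e_{193}(P,Q) = (115378988968317 + 54414326864881*t + 16791305957325*t^2)^{158} = 132358993004975 + 142807707772058*t + 72808191021673*t^2.

132358993004975 + 142807707772058*t + 72808191021673*t^2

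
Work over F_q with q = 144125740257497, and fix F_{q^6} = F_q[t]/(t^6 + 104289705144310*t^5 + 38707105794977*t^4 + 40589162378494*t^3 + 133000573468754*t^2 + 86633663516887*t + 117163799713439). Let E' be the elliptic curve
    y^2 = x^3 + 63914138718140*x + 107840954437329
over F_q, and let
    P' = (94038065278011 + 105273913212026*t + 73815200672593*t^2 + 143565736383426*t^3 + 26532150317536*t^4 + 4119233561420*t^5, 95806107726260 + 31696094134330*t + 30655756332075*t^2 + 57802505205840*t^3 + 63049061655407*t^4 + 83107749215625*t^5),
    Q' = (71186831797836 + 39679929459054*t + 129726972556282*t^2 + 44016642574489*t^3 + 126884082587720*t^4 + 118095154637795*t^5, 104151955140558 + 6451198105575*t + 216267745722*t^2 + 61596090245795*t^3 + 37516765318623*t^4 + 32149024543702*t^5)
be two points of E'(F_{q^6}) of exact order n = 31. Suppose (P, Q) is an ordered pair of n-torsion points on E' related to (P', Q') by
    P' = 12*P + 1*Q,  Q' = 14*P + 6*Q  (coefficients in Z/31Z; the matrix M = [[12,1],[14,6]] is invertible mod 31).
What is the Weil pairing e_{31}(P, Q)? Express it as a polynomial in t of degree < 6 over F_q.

e_{31} is bilinear + alternating on E[31], so e_{31}(12*P + 1*Q, 14*P + 6*Q) = e_{31}(P,Q)^(12*6-1*14).
det M = 12*6 - 1*14 = 58 = 27 (mod 31); 27^{-1} = 23 (mod 31).
Build f_{31,P'} and f_{31,Q'} via the 5-bit ladder of 31=11111_2; evaluate at shifted divisors; quotient in F_{144125740257497^6}.
The quotient is 101071013301099 + 20293680773553*t + 5446656834332*t^2 + 42021206640010*t^3 + 120012909109228*t^4 + 55735778069735*t^5.
(101071013301099 + 20293680773553*t + 5446656834332*t^2 + 42021206640010*t^3 + 120012909109228*t^4 + 55735778069735*t^5)^{23} mod (144125740257497,f) = 79285230652331 + 106664212348156*t + 135643816560227*t^2 + 50060760770158*t^3 + 129327603354726*t^4 + 13290131219150*t^5.

79285230652331 + 106664212348156*t + 135643816560227*t^2 + 50060760770158*t^3 + 129327603354726*t^4 + 13290131219150*t^5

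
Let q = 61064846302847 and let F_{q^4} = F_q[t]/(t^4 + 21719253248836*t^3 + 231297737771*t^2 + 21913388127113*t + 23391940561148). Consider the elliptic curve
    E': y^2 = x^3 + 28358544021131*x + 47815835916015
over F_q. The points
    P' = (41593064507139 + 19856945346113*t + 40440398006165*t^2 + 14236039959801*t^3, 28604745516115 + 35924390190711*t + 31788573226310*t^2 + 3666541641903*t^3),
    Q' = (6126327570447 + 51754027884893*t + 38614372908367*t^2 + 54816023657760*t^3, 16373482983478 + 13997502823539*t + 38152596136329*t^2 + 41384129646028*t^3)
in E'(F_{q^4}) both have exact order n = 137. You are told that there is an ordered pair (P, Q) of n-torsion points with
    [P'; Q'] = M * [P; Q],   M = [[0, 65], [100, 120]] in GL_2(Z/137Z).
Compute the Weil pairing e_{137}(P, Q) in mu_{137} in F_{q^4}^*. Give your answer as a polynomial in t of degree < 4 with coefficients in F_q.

The 137-Weil pairing on E[137] over F_{61064846302847} is alternating-bilinear: e_{137}(P',Q') = e_{137}(P,Q)^det(M).
Inverting 76 mod 137: 128. Thus e_{137}(P,Q) = e(P',Q')^{128}.
n = 137 = (10001001)_2 (8 bits, wt 3); accumulate f_{137,P'}(Q'+S)/f_{137,P'}(S) along the 7-step ladder.
Result: e(P',Q') = 10287893790455 + 51037835233542*t + 10540447743996*t^2 + 54178264837230*t^3.
Finally e_{137}(P,Q) = 26589302774152 + 11262777893837*t + 22585344453596*t^2 + 55309263855371*t^3.

26589302774152 + 11262777893837*t + 22585344453596*t^2 + 55309263855371*t^3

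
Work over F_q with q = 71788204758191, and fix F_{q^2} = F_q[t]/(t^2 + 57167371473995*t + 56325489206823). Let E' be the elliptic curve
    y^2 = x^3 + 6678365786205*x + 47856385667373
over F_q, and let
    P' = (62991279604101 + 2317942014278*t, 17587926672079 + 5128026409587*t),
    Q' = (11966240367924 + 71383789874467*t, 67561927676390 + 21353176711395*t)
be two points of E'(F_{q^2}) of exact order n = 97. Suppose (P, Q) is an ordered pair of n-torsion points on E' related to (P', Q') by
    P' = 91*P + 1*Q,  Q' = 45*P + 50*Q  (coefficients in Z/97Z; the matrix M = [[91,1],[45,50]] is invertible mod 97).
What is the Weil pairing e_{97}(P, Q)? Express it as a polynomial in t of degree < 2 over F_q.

Alternating bilinearity on E[97] (values in mu_{97} in F_{71788204758191^2}) gives e(P',Q') = e(P,Q)^det(M).
So e_{97}(P,Q) = e_{97}(P',Q')^{88}, since 43*88 = 1 mod 97.
Run Miller on y^2=x^3+6678365786205*x+47856385667373 over F_{71788204758191}: ladder 1100001 (7 bits); e = f_P(D_Q)/f_Q(D_P).
e_{97}(P',Q') = 21988695246731 + 49018304187277*t.
(21988695246731 + 49018304187277*t)^{88} mod (71788204758191,f) = 64093033728808 + 37282487839691*t.

64093033728808 + 37282487839691*t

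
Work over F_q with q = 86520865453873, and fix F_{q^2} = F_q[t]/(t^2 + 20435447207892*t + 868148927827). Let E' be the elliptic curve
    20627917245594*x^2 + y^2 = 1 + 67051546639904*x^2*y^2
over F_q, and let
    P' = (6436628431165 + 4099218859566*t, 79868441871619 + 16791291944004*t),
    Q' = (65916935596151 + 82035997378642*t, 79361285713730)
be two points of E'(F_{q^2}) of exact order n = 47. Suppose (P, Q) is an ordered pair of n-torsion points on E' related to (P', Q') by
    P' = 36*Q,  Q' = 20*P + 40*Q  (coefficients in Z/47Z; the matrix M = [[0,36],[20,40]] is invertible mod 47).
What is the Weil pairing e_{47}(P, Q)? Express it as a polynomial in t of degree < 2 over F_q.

Since e_{47}(P,P)=e_{47}(Q,Q)=1 and e_{47}(Q,P)=e_{47}(P,Q)^{-1}, expanding e_{47}(36*Q,20*P + 40*Q) leaves e(P,Q)^det(M).
det(M) mod 47 = 32; its inverse in (Z/47)^* is 25 (check: 32*25 mod 47 = 1).
Edwards->Montgomery: u=(1+y)/(1-y), v=u/x -> 12748793316026v^2=u^3+6986387851587u^2+u; then x_W=31654525378359u+72293820950165: y^2=x^3+63805964643732*x+36525852275221.
Build f_{47,P'} and f_{47,Q'} via the 6-bit ladder of 47=101111_2; evaluate at shifted divisors; quotient in F_{86520865453873^2}.
So e_{47}(P',Q') = 60589473024724 + 82411071450594*t.
Finally e_{47}(P,Q) = 58410933555853 + 45545076946900*t.

58410933555853 + 45545076946900*t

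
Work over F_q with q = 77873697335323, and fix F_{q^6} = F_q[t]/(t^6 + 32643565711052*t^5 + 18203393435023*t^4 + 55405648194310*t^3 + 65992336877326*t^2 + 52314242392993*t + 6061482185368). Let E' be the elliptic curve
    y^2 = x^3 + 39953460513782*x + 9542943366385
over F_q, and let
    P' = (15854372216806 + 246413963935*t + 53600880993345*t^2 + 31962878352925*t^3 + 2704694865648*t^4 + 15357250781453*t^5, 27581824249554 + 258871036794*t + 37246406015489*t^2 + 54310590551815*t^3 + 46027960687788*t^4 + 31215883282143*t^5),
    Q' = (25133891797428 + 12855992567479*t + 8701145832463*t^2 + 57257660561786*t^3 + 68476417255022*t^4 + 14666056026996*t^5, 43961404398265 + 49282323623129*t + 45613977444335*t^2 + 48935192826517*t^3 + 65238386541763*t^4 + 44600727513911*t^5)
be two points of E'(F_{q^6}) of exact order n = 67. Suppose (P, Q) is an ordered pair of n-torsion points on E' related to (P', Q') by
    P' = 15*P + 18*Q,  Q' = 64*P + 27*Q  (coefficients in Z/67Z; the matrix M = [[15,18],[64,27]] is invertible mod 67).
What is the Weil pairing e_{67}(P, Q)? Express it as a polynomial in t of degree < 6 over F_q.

Alternating bilinearity on E[67] (values in mu_{67} in F_{77873697335323^6}) gives e(P',Q') = e(P,Q)^det(M).
det M = 15*27 - 18*64 = -747 = 57 (mod 67); 57^{-1} = 20 (mod 67).
Build f_{67,P'} and f_{67,Q'} via the 7-bit ladder of 67=1000011_2; evaluate at shifted divisors; quotient in F_{77873697335323^6}.
Result: e(P',Q') = 1441996218406 + 21733581535750*t + 12705847962568*t^2 + 36108979576638*t^3 + 66907687232206*t^4 + 77247744234383*t^5.
e_{67}(P,Q) = (1441996218406 + 21733581535750*t + 12705847962568*t^2 + 36108979576638*t^3 + 66907687232206*t^4 + 77247744234383*t^5)^{20} = 66816248198491 + 39744228606739*t + 43781052120119*t^2 + 11813447089376*t^3 + 64500847186331*t^4 + 5529264629137*t^5.

66816248198491 + 39744228606739*t + 43781052120119*t^2 + 11813447089376*t^3 + 64500847186331*t^4 + 5529264629137*t^5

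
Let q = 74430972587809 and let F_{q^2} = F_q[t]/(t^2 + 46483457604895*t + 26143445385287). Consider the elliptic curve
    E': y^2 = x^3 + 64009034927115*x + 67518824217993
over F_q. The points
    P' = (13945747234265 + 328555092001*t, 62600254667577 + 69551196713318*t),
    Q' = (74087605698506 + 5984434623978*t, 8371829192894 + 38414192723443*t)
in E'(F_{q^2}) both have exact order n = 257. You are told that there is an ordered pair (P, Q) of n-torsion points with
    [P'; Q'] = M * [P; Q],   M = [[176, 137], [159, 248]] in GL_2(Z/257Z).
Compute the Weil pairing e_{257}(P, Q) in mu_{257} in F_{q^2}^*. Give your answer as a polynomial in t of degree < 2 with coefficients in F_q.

52453159886990 + 12181025673806*t

Alternating bilinearity on E[257] (values in mu_{257} in F_{74430972587809^2}) gives e(P',Q') = e(P,Q)^det(M).
So e_{257}(P,Q) = e_{257}(P',Q')^{90}, since 20*90 = 1 mod 257.
n = 257 = (100000001)_2 (9 bits, wt 2); accumulate f_{257,P'}(Q'+S)/f_{257,P'}(S) along the 8-step ladder.
So e_{257}(P',Q') = 22765822762249 + 29983488173066*t.
Thus e_{257}(P,Q) = 52453159886990 + 12181025673806*t.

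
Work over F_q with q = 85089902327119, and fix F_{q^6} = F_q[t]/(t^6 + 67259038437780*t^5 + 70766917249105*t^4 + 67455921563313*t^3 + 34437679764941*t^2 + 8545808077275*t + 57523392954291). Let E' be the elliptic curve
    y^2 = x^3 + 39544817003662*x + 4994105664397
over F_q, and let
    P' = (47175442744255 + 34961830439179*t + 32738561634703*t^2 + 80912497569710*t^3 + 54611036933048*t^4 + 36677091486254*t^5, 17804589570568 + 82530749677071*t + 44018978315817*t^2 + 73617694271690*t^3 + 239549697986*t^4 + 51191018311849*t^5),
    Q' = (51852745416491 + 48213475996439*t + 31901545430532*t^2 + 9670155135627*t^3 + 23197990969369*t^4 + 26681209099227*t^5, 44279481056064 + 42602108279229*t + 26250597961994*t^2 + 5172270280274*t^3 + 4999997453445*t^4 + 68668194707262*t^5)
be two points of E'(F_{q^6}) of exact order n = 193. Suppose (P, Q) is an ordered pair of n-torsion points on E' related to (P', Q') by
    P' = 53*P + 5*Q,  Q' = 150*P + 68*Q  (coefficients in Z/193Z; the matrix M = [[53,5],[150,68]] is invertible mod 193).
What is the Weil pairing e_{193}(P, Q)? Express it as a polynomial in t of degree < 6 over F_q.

The 193-Weil pairing on E[193] over F_{85089902327119} is alternating-bilinear: e_{193}(P',Q') = e_{193}(P,Q)^det(M).
Inverting 152 mod 193: 80. Thus e_{193}(P,Q) = e(P',Q')^{80}.
8-bit Miller (11000001) on E'/F_{85089902327119} with a'=39544817003662, b'=4994105664397: accumulate tangent/chord ratios at Q'+S and P'+S'.
f_P(D_Q)/f_Q(D_P) = 48444177128743 + 30479258997782*t + 40573976289147*t^2 + 31938408661406*t^3 + 36011644851013*t^4 + 53478657967521*t^5.
Raise to 80: e(P,Q) = 84449165600743 + 71530049383758*t + 24810798482827*t^2 + 27892681425471*t^3 + 56396290809372*t^4 + 33533284579687*t^5 in mu_{193}.

84449165600743 + 71530049383758*t + 24810798482827*t^2 + 27892681425471*t^3 + 56396290809372*t^4 + 33533284579687*t^5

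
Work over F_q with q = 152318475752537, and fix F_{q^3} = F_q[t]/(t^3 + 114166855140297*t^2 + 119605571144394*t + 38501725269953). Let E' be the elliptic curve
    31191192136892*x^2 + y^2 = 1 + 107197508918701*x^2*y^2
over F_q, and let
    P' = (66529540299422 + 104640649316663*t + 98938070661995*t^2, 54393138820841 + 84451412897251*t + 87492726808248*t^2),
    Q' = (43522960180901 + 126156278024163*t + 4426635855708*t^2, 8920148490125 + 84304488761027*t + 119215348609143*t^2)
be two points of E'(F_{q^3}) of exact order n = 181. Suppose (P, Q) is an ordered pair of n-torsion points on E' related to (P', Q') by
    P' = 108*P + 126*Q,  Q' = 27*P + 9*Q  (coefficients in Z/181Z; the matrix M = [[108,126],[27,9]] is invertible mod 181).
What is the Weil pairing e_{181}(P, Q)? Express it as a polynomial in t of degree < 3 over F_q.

Since e_{181}(P,P)=e_{181}(Q,Q)=1 and e_{181}(Q,P)=e_{181}(P,Q)^{-1}, expanding e_{181}(108*P + 126*Q,27*P + 9*Q) leaves e(P,Q)^det(M).
Inverting 104 mod 181: 47. Thus e_{181}(P,Q) = e(P',Q')^{47}.
Edwards->Montgomery: u=(1+y)/(1-y), v=u/x -> 51707691830647v^2=u^3+104321301351783u^2+u; then x_W=19078039742682u+99224021385534: y^2=x^3+137746882425708*x.
8-bit Miller (10110101) on E'/F_{152318475752537} with a'=137746882425708, b'=0: accumulate tangent/chord ratios at Q'+S and P'+S'.
Result: e(P',Q') = 11734677835939 + 82059717591088*t + 101086726593962*t^2.
Finally e_{181}(P,Q) = 35711287918922 + 92801040594064*t + 120263188813280*t^2.

35711287918922 + 92801040594064*t + 120263188813280*t^2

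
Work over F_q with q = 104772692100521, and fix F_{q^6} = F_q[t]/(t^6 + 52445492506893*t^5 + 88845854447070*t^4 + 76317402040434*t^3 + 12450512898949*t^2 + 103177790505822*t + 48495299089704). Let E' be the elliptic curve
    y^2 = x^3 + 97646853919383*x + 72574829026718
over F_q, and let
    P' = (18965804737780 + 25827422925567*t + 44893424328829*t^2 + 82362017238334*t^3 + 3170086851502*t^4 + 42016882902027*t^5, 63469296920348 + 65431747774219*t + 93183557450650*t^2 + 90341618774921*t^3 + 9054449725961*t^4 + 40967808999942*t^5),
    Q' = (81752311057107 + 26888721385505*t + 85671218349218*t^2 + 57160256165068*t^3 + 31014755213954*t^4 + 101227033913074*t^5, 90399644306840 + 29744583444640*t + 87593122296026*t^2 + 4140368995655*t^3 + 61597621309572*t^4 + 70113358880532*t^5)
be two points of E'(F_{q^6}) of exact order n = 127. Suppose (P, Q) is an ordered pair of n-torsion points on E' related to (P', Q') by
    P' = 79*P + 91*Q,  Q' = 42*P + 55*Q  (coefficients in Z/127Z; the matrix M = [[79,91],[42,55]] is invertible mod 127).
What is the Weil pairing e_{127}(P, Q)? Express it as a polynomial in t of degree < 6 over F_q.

e_{127}(aP+bQ,cP+dQ) = e_{127}(P,Q)^(ad-bc); with (a,b,c,d)=(79,91,42,55) this gives the det-127 law.
So e_{127}(P,Q) = e_{127}(P',Q')^{17}, since 15*17 = 1 mod 127.
7-bit Miller (1111111) on E'/F_{104772692100521} with a'=97646853919383, b'=72574829026718: accumulate tangent/chord ratios at Q'+S and P'+S'.
Miller gives e_{127}(P',Q') = 16615220566145 + 62967092819395*t + 5674777416945*t^2 + 54013321670917*t^3 + 38017103643341*t^4 + 104041423681528*t^5 in F_{104772692100521^6}.
(16615220566145 + 62967092819395*t + 5674777416945*t^2 + 54013321670917*t^3 + 38017103643341*t^4 + 104041423681528*t^5)^{17} mod (104772692100521,f) = 69388343160767 + 30384029010240*t + 76356912605814*t^2 + 91468099457289*t^3 + 86762348271256*t^4 + 79191981291855*t^5.

69388343160767 + 30384029010240*t + 76356912605814*t^2 + 91468099457289*t^3 + 86762348271256*t^4 + 79191981291855*t^5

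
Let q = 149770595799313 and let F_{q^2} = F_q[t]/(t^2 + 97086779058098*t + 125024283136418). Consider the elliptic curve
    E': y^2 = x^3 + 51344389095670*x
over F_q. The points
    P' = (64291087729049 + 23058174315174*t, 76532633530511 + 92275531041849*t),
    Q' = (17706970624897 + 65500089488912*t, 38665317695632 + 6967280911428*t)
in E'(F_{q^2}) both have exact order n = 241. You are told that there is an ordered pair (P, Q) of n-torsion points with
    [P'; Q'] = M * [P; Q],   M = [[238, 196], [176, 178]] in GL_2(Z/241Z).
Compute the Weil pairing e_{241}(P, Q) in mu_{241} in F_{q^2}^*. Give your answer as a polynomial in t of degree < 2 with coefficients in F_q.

22837500879073 + 2740221568747*t

Since e_{241}(P,P)=e_{241}(Q,Q)=1 and e_{241}(Q,P)=e_{241}(P,Q)^{-1}, expanding e_{241}(238*P + 196*Q,176*P + 178*Q) leaves e(P,Q)^det(M).
238*178 - 196*176 = 7868; reduced mod 241: det = 156, inverse 17.
Run Miller on y^2=x^3+51344389095670*x over F_{149770595799313}: ladder 11110001 (8 bits); e = f_P(D_Q)/f_Q(D_P).
f_P(D_Q)/f_Q(D_P) = 82946934868528 + 23126997869059*t.
(82946934868528 + 23126997869059*t)^{17} mod (149770595799313,f) = 22837500879073 + 2740221568747*t.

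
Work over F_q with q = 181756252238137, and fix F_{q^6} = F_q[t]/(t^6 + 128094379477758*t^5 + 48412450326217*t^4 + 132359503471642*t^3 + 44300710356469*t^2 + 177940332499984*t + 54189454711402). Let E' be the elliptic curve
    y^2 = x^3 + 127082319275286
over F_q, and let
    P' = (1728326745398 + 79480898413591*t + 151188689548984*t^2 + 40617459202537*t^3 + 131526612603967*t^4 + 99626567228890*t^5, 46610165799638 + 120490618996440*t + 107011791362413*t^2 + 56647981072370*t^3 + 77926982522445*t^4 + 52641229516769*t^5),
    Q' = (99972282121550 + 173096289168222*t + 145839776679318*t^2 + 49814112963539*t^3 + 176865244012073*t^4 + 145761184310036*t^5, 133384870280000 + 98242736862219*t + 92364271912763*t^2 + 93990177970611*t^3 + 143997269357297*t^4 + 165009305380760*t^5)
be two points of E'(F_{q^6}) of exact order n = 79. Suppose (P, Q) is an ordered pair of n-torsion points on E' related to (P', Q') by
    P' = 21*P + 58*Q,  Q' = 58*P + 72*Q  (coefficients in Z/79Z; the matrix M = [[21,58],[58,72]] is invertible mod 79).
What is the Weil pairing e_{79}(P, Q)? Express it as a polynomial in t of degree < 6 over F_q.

129765473307899 + 113197604755636*t + 9677374678843*t^2 + 5841360903108*t^3 + 163499154129029*t^4 + 35403650845593*t^5

e_{79} is bilinear + alternating on E[79], so e_{79}(21*P + 58*Q, 58*P + 72*Q) = e_{79}(P,Q)^(21*72-58*58).
Inverting 44 mod 79: 9. Thus e_{79}(P,Q) = e(P',Q')^{9}.
Double-and-add over 1001111: 7-1 doublings, 5-1 additions; each step l_{T,T}/v_{2T} or l_{T,P'}/v at Q'+S for random S.
f_P(D_Q)/f_Q(D_P) = 31140086102760 + 81922106180454*t + 32712703310353*t^2 + 82291905648171*t^3 + 149052570315023*t^4 + 149679784034327*t^5.
e_{79}(P,Q) = (31140086102760 + 81922106180454*t + 32712703310353*t^2 + 82291905648171*t^3 + 149052570315023*t^4 + 149679784034327*t^5)^{9} = 129765473307899 + 113197604755636*t + 9677374678843*t^2 + 5841360903108*t^3 + 163499154129029*t^4 + 35403650845593*t^5.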